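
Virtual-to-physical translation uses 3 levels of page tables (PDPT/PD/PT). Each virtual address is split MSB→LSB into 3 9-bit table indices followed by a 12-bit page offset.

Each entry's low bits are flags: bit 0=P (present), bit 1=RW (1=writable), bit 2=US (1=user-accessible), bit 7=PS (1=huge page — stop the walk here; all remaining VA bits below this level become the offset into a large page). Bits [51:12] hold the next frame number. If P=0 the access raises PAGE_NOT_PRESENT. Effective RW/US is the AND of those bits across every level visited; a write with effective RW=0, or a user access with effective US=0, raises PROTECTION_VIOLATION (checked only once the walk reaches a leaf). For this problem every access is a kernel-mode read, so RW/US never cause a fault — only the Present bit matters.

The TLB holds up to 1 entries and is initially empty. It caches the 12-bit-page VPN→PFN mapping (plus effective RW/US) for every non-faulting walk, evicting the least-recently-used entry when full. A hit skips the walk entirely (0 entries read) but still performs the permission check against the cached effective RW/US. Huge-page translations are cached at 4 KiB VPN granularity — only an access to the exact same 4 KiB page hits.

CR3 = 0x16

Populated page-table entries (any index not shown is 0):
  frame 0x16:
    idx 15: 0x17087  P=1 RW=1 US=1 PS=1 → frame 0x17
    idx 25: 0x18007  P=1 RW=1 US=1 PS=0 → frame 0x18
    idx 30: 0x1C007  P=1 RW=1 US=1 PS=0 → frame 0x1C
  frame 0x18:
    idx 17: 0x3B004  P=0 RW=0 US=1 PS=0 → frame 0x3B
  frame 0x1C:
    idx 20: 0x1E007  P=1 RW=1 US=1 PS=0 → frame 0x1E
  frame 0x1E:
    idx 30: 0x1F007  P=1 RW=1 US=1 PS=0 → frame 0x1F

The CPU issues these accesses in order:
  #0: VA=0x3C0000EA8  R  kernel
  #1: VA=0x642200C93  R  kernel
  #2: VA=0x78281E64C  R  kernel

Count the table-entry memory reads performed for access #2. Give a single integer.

Trace:
#0 VA=0x3C0000EA8 (r,kernel):
  lvl0: tbl 0x16, slot 15 ⇒ 0x17087 (P1/RW1/US1/PS1)
  → PA=0x17EA8 (huge @L0)  (1 entries read)
#1 VA=0x642200C93 (r,kernel):
  lvl0: tbl 0x16, slot 25 ⇒ 0x18007 (P1/RW1/US1/PS0)
  lvl1: tbl 0x18, slot 17 ⇒ 0x3B004 (P0/RW0/US1/PS0)
  ⇒ fault: PAGE_NOT_PRESENT  — 2 lookups
#2 VA=0x78281E64C (r,kernel):
  lvl0: tbl 0x16, slot 30 ⇒ 0x1C007 (P1/RW1/US1/PS0)
  lvl1: tbl 0x1C, slot 20 ⇒ 0x1E007 (P1/RW1/US1/PS0)
  lvl2: tbl 0x1E, slot 30 ⇒ 0x1F007 (P1/RW1/US1/PS0)
  → PA=0x1F64C  (3 entries read)

Entries read for #2: 3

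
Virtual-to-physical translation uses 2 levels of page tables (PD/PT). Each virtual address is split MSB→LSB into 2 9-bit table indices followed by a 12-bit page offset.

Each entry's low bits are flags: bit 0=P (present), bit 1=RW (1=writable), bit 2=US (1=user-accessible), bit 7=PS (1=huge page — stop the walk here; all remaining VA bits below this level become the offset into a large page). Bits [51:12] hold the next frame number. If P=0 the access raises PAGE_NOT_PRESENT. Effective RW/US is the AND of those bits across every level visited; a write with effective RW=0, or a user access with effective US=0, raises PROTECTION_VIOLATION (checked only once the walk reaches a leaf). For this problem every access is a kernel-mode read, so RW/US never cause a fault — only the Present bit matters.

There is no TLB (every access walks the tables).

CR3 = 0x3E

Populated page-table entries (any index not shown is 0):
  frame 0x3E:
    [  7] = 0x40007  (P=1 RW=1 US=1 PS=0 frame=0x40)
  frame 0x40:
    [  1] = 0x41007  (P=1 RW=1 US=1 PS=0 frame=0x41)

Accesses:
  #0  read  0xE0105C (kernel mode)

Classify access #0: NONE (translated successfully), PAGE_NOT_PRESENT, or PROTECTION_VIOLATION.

Walk each access:
#0 VA=0xE0105C (r,kernel):
  L0 @0x3E[7] → 0x40007  P=1,RW=1,US=1,PS=0
  L1 @0x40[1] → 0x41007  P=1,RW=1,US=1,PS=0
  ✓ 0x4105C  — 2 lookups

Access #0 fault: NONE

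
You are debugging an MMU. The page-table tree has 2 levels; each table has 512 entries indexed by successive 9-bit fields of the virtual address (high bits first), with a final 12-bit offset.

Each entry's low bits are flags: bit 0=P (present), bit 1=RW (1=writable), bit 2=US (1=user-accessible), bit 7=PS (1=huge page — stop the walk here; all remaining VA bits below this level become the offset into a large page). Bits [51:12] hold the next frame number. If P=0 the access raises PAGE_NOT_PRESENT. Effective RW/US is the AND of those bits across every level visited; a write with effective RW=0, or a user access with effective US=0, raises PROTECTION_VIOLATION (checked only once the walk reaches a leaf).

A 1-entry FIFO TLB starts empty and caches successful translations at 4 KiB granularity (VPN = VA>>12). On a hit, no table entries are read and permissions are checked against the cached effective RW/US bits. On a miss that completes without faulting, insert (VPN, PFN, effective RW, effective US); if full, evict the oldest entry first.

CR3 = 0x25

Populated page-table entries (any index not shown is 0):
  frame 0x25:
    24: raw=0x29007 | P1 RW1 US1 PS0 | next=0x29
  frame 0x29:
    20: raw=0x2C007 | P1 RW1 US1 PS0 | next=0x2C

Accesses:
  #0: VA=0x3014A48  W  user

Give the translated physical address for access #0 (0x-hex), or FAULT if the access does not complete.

Walk each access:
#0 VA=0x3014A48 (w,user):
  lvl0: tbl 0x25, slot 24 ⇒ 0x29007 (P1/RW1/US1/PS0)
  lvl1: tbl 0x29, slot 20 ⇒ 0x2C007 (P1/RW1/US1/PS0)
  ⇒ phys 0x2CA48  [2 reads]

Access #0 PA: 0x2CA48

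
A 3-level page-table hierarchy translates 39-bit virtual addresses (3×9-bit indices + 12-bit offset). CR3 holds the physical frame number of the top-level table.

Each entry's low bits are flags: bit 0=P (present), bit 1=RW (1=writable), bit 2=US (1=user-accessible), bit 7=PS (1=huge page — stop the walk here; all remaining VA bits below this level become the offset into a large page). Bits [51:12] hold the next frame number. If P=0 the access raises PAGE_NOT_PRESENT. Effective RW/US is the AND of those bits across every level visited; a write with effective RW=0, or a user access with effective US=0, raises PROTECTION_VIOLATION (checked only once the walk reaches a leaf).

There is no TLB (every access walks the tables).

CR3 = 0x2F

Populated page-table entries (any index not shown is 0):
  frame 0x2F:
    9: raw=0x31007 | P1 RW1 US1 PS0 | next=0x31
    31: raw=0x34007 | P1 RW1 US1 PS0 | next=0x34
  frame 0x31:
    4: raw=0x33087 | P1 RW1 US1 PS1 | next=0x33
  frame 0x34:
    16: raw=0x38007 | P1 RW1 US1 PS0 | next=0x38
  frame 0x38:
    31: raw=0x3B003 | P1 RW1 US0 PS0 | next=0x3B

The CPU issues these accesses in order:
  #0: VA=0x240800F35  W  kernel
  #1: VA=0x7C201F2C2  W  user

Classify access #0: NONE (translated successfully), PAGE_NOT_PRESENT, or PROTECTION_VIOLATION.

Per-access translation:
#0 VA=0x240800F35 (w,kernel):
  [0] read 0x2F idx=9: raw=0x31007 flags P=1 W=1 U=1 S=0
  [1] read 0x31 idx=4: raw=0x33087 flags P=1 W=1 U=1 S=1
  ✓ 0x33F35 (huge @L1)  — 2 lookups
#1 VA=0x7C201F2C2 (w,user):
  [0] read 0x2F idx=31: raw=0x34007 flags P=1 W=1 U=1 S=0
  [1] read 0x34 idx=16: raw=0x38007 flags P=1 W=1 U=1 S=0
  [2] read 0x38 idx=31: raw=0x3B003 flags P=1 W=1 U=0 S=0
  ⇒ fault: PROTECTION_VIOLATION  — 3 lookups

Access #0 fault: NONE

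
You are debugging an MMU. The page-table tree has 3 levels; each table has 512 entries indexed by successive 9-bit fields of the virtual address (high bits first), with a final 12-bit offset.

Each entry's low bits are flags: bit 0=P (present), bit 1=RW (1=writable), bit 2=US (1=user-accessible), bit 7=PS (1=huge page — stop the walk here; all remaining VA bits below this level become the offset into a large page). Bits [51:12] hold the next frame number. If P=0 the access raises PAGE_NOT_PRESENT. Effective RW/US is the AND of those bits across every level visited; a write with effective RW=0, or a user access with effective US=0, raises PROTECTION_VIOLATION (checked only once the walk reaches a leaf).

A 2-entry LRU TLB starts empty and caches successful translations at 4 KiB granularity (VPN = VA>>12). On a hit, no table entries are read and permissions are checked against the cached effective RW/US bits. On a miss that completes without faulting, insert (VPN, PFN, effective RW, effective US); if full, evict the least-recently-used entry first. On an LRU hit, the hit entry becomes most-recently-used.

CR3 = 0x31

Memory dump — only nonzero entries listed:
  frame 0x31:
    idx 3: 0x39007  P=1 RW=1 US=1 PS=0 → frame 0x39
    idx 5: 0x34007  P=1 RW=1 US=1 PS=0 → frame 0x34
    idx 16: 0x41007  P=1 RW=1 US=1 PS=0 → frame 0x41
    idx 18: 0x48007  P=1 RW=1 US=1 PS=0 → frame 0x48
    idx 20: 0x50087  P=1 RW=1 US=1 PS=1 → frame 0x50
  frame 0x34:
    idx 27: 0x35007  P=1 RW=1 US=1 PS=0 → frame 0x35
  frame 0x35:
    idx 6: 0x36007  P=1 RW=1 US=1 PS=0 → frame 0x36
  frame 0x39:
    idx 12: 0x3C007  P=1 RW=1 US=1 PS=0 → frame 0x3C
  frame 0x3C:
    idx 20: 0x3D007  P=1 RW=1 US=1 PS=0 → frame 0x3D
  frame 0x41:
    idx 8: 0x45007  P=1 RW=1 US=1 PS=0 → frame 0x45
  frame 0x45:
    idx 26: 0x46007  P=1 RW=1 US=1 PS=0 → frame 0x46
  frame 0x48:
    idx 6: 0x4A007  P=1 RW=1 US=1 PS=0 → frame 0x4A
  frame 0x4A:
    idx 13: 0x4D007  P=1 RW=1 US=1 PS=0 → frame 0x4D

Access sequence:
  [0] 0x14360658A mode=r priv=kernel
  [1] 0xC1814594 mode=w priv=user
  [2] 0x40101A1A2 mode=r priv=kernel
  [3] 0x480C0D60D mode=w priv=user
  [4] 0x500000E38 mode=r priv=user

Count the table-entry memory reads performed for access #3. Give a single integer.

Walk each access:
#0 VA=0x14360658A (r,kernel):
  lvl0: tbl 0x31, slot 5 ⇒ 0x34007 (P1/RW1/US1/PS0)
  lvl1: tbl 0x34, slot 27 ⇒ 0x35007 (P1/RW1/US1/PS0)
  lvl2: tbl 0x35, slot 6 ⇒ 0x36007 (P1/RW1/US1/PS0)
  ⇒ phys 0x3658A  [3 reads]
#1 VA=0xC1814594 (w,user):
  lvl0: tbl 0x31, slot 3 ⇒ 0x39007 (P1/RW1/US1/PS0)
  lvl1: tbl 0x39, slot 12 ⇒ 0x3C007 (P1/RW1/US1/PS0)
  lvl2: tbl 0x3C, slot 20 ⇒ 0x3D007 (P1/RW1/US1/PS0)
  ⇒ phys 0x3D594  [3 reads]
#2 VA=0x40101A1A2 (r,kernel):
  lvl0: tbl 0x31, slot 16 ⇒ 0x41007 (P1/RW1/US1/PS0)
  lvl1: tbl 0x41, slot 8 ⇒ 0x45007 (P1/RW1/US1/PS0)
  lvl2: tbl 0x45, slot 26 ⇒ 0x46007 (P1/RW1/US1/PS0)
  ⇒ phys 0x461A2  [3 reads]
#3 VA=0x480C0D60D (w,user):
  lvl0: tbl 0x31, slot 18 ⇒ 0x48007 (P1/RW1/US1/PS0)
  lvl1: tbl 0x48, slot 6 ⇒ 0x4A007 (P1/RW1/US1/PS0)
  lvl2: tbl 0x4A, slot 13 ⇒ 0x4D007 (P1/RW1/US1/PS0)
  ⇒ phys 0x4D60D  [3 reads]
#4 VA=0x500000E38 (r,user):
  lvl0: tbl 0x31, slot 20 ⇒ 0x50087 (P1/RW1/US1/PS1)
  ⇒ phys 0x50E38 (huge @L0)  [1 reads]

Entries read for #3: 3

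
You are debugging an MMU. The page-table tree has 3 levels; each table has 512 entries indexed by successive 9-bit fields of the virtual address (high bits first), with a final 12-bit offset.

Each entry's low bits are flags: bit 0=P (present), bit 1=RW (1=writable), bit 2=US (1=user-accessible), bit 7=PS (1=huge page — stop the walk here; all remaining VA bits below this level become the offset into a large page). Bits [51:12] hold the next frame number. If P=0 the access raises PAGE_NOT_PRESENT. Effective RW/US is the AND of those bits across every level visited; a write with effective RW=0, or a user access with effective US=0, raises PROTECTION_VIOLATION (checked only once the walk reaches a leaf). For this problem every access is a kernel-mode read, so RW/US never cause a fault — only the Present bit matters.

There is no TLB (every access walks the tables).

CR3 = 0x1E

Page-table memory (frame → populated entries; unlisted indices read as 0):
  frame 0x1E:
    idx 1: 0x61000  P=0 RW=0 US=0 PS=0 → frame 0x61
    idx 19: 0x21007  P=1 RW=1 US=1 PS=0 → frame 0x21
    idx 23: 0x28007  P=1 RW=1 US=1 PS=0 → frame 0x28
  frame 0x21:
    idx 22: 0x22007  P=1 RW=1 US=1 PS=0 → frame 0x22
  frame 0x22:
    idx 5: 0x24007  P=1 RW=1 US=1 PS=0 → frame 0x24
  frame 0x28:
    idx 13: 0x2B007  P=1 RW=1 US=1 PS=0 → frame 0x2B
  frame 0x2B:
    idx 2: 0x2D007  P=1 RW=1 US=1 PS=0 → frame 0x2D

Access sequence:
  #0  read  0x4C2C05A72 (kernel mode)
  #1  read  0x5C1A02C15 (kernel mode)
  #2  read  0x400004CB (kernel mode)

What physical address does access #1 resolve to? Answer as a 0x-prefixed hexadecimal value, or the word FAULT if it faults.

Per-access translation:
#0 VA=0x4C2C05A72 (r,kernel):
  [0] read 0x1E idx=19: raw=0x21007 flags P=1 W=1 U=1 S=0
  [1] read 0x21 idx=22: raw=0x22007 flags P=1 W=1 U=1 S=0
  [2] read 0x22 idx=5: raw=0x24007 flags P=1 W=1 U=1 S=0
  ⇒ phys 0x24A72  [3 reads]
#1 VA=0x5C1A02C15 (r,kernel):
  [0] read 0x1E idx=23: raw=0x28007 flags P=1 W=1 U=1 S=0
  [1] read 0x28 idx=13: raw=0x2B007 flags P=1 W=1 U=1 S=0
  [2] read 0x2B idx=2: raw=0x2D007 flags P=1 W=1 U=1 S=0
  ⇒ phys 0x2DC15  [3 reads]
#2 VA=0x400004CB (r,kernel):
  [0] read 0x1E idx=1: raw=0x61000 flags P=0 W=0 U=0 S=0
  ⇒ fault: PAGE_NOT_PRESENT  — 1 lookups

Access #1 PA: 0x2DC15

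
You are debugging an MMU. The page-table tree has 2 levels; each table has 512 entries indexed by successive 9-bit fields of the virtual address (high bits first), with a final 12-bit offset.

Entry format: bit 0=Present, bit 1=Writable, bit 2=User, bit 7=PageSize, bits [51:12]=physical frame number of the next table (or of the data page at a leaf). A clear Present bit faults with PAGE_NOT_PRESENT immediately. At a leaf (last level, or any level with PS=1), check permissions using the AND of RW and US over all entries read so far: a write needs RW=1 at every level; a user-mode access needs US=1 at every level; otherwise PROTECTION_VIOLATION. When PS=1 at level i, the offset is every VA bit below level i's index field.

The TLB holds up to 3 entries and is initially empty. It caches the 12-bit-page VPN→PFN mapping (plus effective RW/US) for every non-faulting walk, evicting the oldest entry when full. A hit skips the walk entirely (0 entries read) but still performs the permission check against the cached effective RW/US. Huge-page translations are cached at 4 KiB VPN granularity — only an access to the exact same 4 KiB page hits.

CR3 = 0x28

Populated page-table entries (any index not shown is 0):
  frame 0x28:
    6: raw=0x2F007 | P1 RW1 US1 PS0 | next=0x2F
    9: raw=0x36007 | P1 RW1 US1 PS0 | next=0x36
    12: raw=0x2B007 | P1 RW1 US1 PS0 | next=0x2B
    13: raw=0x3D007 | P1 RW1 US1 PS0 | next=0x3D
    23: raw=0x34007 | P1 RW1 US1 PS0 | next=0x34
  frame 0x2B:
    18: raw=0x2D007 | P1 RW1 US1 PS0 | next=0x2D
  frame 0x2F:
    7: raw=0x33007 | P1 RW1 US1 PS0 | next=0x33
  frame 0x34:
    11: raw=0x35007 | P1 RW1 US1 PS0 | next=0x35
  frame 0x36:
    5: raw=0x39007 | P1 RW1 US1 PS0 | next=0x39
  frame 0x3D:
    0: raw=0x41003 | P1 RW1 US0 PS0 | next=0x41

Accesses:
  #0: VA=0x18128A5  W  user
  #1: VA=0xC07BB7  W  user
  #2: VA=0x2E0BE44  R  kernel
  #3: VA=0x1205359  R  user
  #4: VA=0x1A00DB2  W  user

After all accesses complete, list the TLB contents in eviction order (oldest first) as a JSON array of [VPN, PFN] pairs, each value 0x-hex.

Per-access translation:
#0 VA=0x18128A5 (w,user):
  L0: frame=0x28 idx=12 entry=0x2B007 [P=1 RW=1 US=1 PS=0]
  L1: frame=0x2B idx=18 entry=0x2D007 [P=1 RW=1 US=1 PS=0]
  → PA=0x2D8A5  (2 entries read)
#1 VA=0xC07BB7 (w,user):
  L0: frame=0x28 idx=6 entry=0x2F007 [P=1 RW=1 US=1 PS=0]
  L1: frame=0x2F idx=7 entry=0x33007 [P=1 RW=1 US=1 PS=0]
  → PA=0x33BB7  (2 entries read)
#2 VA=0x2E0BE44 (r,kernel):
  L0: frame=0x28 idx=23 entry=0x34007 [P=1 RW=1 US=1 PS=0]
  L1: frame=0x34 idx=11 entry=0x35007 [P=1 RW=1 US=1 PS=0]
  → PA=0x35E44  (2 entries read)
#3 VA=0x1205359 (r,user):
  L0: frame=0x28 idx=9 entry=0x36007 [P=1 RW=1 US=1 PS=0]
  L1: frame=0x36 idx=5 entry=0x39007 [P=1 RW=1 US=1 PS=0]
  → PA=0x39359  (2 entries read)
#4 VA=0x1A00DB2 (w,user):
  L0: frame=0x28 idx=13 entry=0x3D007 [P=1 RW=1 US=1 PS=0]
  L1: frame=0x3D idx=0 entry=0x41003 [P=1 RW=1 US=0 PS=0]
  → PROTECTION_VIOLATION  (2 entries read)

TLB: [["0xC07", "0x33"], ["0x2E0B", "0x35"], ["0x1205", "0x39"]]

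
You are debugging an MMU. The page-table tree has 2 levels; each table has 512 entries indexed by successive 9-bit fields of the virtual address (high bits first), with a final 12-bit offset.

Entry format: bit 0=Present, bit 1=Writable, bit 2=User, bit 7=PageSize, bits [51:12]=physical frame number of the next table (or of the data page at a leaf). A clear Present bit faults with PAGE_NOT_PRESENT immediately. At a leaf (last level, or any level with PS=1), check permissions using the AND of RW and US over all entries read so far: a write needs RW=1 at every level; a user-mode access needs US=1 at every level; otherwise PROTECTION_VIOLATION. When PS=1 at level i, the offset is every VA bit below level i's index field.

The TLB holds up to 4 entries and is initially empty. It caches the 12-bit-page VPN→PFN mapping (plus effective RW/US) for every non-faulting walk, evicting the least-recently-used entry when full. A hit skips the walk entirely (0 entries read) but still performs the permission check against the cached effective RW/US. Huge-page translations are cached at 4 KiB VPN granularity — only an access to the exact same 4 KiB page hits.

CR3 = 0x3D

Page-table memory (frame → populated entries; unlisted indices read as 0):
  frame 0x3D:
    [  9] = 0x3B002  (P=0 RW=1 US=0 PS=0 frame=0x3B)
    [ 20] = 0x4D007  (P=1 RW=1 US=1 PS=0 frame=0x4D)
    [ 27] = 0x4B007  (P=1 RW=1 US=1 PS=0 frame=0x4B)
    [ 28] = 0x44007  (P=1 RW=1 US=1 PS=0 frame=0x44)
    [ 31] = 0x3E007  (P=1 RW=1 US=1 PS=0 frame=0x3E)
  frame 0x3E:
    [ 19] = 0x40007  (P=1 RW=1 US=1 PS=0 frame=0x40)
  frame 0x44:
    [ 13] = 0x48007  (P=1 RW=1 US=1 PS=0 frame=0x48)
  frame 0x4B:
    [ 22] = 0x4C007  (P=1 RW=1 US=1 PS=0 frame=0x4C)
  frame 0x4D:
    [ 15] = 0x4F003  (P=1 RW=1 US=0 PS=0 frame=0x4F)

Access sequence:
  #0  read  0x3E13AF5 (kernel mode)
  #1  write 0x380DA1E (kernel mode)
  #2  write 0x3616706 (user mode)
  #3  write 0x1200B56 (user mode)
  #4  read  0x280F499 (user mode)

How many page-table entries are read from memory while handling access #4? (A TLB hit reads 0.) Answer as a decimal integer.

Per-access translation:
#0 VA=0x3E13AF5 (r,kernel):
  L0: frame=0x3D idx=31 entry=0x3E007 [P=1 RW=1 US=1 PS=0]
  L1: frame=0x3E idx=19 entry=0x40007 [P=1 RW=1 US=1 PS=0]
  → PA=0x40AF5  (2 entries read)
#1 VA=0x380DA1E (w,kernel):
  L0: frame=0x3D idx=28 entry=0x44007 [P=1 RW=1 US=1 PS=0]
  L1: frame=0x44 idx=13 entry=0x48007 [P=1 RW=1 US=1 PS=0]
  → PA=0x48A1E  (2 entries read)
#2 VA=0x3616706 (w,user):
  L0: frame=0x3D idx=27 entry=0x4B007 [P=1 RW=1 US=1 PS=0]
  L1: frame=0x4B idx=22 entry=0x4C007 [P=1 RW=1 US=1 PS=0]
  → PA=0x4C706  (2 entries read)
#3 VA=0x1200B56 (w,user):
  L0: frame=0x3D idx=9 entry=0x3B002 [P=0 RW=1 US=0 PS=0]
  ⇒ fault: PAGE_NOT_PRESENT  — 1 lookups
#4 VA=0x280F499 (r,user):
  L0: frame=0x3D idx=20 entry=0x4D007 [P=1 RW=1 US=1 PS=0]
  L1: frame=0x4D idx=15 entry=0x4F003 [P=1 RW=1 US=0 PS=0]
  ⇒ fault: PROTECTION_VIOLATION  — 2 lookups

Entries read for #4: 2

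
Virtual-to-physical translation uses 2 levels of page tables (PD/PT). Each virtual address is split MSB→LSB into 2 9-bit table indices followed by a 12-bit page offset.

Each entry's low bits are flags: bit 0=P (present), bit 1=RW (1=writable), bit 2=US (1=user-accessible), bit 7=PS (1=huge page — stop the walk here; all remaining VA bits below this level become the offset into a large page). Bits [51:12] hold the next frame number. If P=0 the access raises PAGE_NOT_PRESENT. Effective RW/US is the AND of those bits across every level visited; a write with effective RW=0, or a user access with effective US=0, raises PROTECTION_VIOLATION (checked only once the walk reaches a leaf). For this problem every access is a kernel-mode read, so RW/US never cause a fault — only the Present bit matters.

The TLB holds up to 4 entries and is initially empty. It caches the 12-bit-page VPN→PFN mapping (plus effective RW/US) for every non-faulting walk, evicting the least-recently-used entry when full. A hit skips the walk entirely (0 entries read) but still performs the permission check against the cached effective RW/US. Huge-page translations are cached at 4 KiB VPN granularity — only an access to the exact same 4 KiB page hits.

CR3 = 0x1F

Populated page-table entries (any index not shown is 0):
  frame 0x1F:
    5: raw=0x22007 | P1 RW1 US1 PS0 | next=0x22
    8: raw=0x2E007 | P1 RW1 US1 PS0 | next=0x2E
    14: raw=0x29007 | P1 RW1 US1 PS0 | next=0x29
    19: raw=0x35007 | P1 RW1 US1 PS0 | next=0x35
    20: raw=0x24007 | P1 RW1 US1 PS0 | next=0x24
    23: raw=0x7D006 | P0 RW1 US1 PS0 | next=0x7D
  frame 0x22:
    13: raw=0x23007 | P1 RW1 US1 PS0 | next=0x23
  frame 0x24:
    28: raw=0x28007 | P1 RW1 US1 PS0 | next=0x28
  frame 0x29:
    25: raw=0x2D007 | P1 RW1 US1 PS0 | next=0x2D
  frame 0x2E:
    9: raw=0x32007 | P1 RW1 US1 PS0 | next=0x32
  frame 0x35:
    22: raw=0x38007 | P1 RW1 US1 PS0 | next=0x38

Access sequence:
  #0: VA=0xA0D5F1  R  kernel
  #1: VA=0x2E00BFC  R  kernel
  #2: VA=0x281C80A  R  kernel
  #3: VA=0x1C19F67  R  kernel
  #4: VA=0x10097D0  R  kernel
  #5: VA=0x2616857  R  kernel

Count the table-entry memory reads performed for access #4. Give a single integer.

Trace:
#0 VA=0xA0D5F1 (r,kernel):
  lvl0: tbl 0x1F, slot 5 ⇒ 0x22007 (P1/RW1/US1/PS0)
  lvl1: tbl 0x22, slot 13 ⇒ 0x23007 (P1/RW1/US1/PS0)
  → PA=0x235F1  (2 entries read)
#1 VA=0x2E00BFC (r,kernel):
  lvl0: tbl 0x1F, slot 23 ⇒ 0x7D006 (P0/RW1/US1/PS0)
  → PAGE_NOT_PRESENT  (1 entries read)
#2 VA=0x281C80A (r,kernel):
  lvl0: tbl 0x1F, slot 20 ⇒ 0x24007 (P1/RW1/US1/PS0)
  lvl1: tbl 0x24, slot 28 ⇒ 0x28007 (P1/RW1/US1/PS0)
  → PA=0x2880A  (2 entries read)
#3 VA=0x1C19F67 (r,kernel):
  lvl0: tbl 0x1F, slot 14 ⇒ 0x29007 (P1/RW1/US1/PS0)
  lvl1: tbl 0x29, slot 25 ⇒ 0x2D007 (P1/RW1/US1/PS0)
  → PA=0x2DF67  (2 entries read)
#4 VA=0x10097D0 (r,kernel):
  lvl0: tbl 0x1F, slot 8 ⇒ 0x2E007 (P1/RW1/US1/PS0)
  lvl1: tbl 0x2E, slot 9 ⇒ 0x32007 (P1/RW1/US1/PS0)
  → PA=0x327D0  (2 entries read)
#5 VA=0x2616857 (r,kernel):
  lvl0: tbl 0x1F, slot 19 ⇒ 0x35007 (P1/RW1/US1/PS0)
  lvl1: tbl 0x35, slot 22 ⇒ 0x38007 (P1/RW1/US1/PS0)
  → PA=0x38857  (2 entries read)

Entries read for #4: 2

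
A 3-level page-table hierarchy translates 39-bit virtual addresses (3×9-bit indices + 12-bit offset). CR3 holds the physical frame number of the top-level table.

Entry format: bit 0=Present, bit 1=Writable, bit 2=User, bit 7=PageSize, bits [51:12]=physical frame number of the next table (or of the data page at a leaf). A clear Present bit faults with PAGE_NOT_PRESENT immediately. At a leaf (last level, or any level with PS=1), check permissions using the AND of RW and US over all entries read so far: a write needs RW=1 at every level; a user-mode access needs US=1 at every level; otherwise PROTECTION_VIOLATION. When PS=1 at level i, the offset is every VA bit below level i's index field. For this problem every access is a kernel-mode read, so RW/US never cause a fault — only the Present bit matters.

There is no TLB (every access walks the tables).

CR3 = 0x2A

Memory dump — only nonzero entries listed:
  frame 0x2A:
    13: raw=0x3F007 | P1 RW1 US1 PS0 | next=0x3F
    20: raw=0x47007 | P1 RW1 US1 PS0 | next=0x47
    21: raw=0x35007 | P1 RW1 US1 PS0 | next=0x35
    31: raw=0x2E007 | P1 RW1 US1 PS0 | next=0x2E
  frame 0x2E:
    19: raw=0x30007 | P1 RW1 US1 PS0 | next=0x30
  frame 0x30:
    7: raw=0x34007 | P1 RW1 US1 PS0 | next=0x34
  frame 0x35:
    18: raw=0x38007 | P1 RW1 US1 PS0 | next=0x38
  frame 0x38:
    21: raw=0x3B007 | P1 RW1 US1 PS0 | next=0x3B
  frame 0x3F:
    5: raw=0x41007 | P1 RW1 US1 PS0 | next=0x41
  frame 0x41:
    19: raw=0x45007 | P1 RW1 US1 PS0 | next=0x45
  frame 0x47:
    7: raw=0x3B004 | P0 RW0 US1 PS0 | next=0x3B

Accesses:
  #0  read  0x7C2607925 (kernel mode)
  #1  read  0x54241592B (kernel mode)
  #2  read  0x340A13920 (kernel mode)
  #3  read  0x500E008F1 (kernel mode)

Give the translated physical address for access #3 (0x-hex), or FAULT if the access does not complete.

Per-access translation:
#0 VA=0x7C2607925 (r,kernel):
  L0 @0x2A[31] → 0x2E007  P=1,RW=1,US=1,PS=0
  L1 @0x2E[19] → 0x30007  P=1,RW=1,US=1,PS=0
  L2 @0x30[7] → 0x34007  P=1,RW=1,US=1,PS=0
  ⇒ phys 0x34925  [3 reads]
#1 VA=0x54241592B (r,kernel):
  L0 @0x2A[21] → 0x35007  P=1,RW=1,US=1,PS=0
  L1 @0x35[18] → 0x38007  P=1,RW=1,US=1,PS=0
  L2 @0x38[21] → 0x3B007  P=1,RW=1,US=1,PS=0
  ⇒ phys 0x3B92B  [3 reads]
#2 VA=0x340A13920 (r,kernel):
  L0 @0x2A[13] → 0x3F007  P=1,RW=1,US=1,PS=0
  L1 @0x3F[5] → 0x41007  P=1,RW=1,US=1,PS=0
  L2 @0x41[19] → 0x45007  P=1,RW=1,US=1,PS=0
  ⇒ phys 0x45920  [3 reads]
#3 VA=0x500E008F1 (r,kernel):
  L0 @0x2A[20] → 0x47007  P=1,RW=1,US=1,PS=0
  L1 @0x47[7] → 0x3B004  P=0,RW=0,US=1,PS=0
  ⇒ fault: PAGE_NOT_PRESENT  — 2 lookups

Access #3 PA: FAULT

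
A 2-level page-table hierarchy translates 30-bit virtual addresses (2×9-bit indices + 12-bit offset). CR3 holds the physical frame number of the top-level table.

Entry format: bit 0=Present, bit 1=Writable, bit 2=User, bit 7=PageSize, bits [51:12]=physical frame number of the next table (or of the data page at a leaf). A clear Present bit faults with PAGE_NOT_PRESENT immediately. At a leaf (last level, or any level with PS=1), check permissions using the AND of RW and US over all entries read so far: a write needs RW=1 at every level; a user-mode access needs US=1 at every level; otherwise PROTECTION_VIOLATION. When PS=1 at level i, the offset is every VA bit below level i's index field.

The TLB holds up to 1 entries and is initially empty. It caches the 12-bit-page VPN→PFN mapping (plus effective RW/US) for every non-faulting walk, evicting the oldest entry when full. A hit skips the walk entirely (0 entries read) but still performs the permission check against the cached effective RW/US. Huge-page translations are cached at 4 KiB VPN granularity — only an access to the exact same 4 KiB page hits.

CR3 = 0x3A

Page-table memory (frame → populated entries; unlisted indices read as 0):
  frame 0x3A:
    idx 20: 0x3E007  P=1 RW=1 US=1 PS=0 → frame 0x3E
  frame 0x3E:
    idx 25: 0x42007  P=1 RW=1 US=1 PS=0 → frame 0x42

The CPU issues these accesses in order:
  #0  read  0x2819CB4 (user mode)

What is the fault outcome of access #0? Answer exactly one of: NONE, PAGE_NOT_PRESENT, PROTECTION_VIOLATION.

Per-access translation:
#0 VA=0x2819CB4 (r,user):
  [0] read 0x3A idx=20: raw=0x3E007 flags P=1 W=1 U=1 S=0
  [1] read 0x3E idx=25: raw=0x42007 flags P=1 W=1 U=1 S=0
  → PA=0x42CB4  (2 entries read)

Access #0 fault: NONE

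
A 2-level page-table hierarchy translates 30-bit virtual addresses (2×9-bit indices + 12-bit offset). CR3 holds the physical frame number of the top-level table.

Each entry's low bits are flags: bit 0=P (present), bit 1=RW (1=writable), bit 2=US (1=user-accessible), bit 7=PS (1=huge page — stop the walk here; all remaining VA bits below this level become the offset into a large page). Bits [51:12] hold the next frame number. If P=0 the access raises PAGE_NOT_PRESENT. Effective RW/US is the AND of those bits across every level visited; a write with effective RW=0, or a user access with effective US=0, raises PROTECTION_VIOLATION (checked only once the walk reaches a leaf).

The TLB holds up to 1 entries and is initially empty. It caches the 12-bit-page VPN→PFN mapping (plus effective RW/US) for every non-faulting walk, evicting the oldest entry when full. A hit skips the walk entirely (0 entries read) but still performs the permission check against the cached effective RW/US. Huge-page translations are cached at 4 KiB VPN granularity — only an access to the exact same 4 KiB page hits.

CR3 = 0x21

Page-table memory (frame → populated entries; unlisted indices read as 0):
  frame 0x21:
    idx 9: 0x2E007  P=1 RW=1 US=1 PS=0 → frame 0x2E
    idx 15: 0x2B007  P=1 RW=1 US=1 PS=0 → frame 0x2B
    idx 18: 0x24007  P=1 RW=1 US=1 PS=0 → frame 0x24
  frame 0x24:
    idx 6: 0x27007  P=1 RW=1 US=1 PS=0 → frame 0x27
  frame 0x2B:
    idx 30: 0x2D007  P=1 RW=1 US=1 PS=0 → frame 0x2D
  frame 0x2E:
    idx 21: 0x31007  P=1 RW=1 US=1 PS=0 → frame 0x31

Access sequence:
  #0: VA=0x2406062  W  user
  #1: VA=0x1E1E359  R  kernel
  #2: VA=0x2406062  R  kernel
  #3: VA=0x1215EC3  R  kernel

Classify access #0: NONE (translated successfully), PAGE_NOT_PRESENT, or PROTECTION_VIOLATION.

Per-access translation:
#0 VA=0x2406062 (w,user):
  L0 @0x21[18] → 0x24007  P=1,RW=1,US=1,PS=0
  L1 @0x24[6] → 0x27007  P=1,RW=1,US=1,PS=0
  ⇒ phys 0x27062  [2 reads]
#1 VA=0x1E1E359 (r,kernel):
  L0 @0x21[15] → 0x2B007  P=1,RW=1,US=1,PS=0
  L1 @0x2B[30] → 0x2D007  P=1,RW=1,US=1,PS=0
  ⇒ phys 0x2D359  [2 reads]
#2 VA=0x2406062 (r,kernel):
  L0 @0x21[18] → 0x24007  P=1,RW=1,US=1,PS=0
  L1 @0x24[6] → 0x27007  P=1,RW=1,US=1,PS=0
  ⇒ phys 0x27062  [2 reads]
#3 VA=0x1215EC3 (r,kernel):
  L0 @0x21[9] → 0x2E007  P=1,RW=1,US=1,PS=0
  L1 @0x2E[21] → 0x31007  P=1,RW=1,US=1,PS=0
  ⇒ phys 0x31EC3  [2 reads]

Access #0 fault: NONE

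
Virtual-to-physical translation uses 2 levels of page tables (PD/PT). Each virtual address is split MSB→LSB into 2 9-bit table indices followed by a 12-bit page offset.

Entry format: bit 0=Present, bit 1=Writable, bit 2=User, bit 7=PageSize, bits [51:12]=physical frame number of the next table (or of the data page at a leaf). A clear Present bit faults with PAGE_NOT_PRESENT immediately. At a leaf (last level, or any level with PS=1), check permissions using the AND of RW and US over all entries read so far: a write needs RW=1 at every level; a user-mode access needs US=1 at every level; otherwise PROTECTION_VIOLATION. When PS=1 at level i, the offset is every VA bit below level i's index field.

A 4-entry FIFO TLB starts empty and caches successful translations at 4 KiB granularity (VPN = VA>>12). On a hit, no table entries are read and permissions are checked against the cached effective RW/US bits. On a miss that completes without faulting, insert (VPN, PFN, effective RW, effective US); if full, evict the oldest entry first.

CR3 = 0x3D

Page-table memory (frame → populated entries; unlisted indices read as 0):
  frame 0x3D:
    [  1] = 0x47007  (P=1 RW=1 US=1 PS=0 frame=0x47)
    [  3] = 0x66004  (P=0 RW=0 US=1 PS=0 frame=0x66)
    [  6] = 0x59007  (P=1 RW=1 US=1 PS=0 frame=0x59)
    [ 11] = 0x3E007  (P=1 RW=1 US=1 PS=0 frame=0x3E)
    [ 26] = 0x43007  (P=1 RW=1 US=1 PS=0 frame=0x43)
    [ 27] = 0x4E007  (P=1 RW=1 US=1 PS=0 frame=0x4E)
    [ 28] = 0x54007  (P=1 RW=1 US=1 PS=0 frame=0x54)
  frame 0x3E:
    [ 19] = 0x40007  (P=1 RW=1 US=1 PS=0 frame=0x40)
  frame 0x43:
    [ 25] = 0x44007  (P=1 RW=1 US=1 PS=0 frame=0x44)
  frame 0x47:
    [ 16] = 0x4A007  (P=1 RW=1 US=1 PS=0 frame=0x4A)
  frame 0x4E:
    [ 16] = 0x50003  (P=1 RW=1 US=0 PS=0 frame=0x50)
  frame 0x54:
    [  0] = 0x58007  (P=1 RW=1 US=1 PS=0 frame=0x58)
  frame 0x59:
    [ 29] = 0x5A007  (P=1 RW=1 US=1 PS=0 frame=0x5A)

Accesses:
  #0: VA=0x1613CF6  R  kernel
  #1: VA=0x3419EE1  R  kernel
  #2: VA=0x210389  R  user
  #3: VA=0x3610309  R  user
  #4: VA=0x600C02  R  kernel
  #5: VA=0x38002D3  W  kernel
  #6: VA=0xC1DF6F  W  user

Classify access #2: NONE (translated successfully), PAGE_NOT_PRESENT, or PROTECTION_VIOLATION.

Per-access translation:
#0 VA=0x1613CF6 (r,kernel):
  lvl0: tbl 0x3D, slot 11 ⇒ 0x3E007 (P1/RW1/US1/PS0)
  lvl1: tbl 0x3E, slot 19 ⇒ 0x40007 (P1/RW1/US1/PS0)
  ✓ 0x40CF6  — 2 lookups
#1 VA=0x3419EE1 (r,kernel):
  lvl0: tbl 0x3D, slot 26 ⇒ 0x43007 (P1/RW1/US1/PS0)
  lvl1: tbl 0x43, slot 25 ⇒ 0x44007 (P1/RW1/US1/PS0)
  ✓ 0x44EE1  — 2 lookups
#2 VA=0x210389 (r,user):
  lvl0: tbl 0x3D, slot 1 ⇒ 0x47007 (P1/RW1/US1/PS0)
  lvl1: tbl 0x47, slot 16 ⇒ 0x4A007 (P1/RW1/US1/PS0)
  ✓ 0x4A389  — 2 lookups
#3 VA=0x3610309 (r,user):
  lvl0: tbl 0x3D, slot 27 ⇒ 0x4E007 (P1/RW1/US1/PS0)
  lvl1: tbl 0x4E, slot 16 ⇒ 0x50003 (P1/RW1/US0/PS0)
  ✗ PROTECTION_VIOLATION  [2 reads]
#4 VA=0x600C02 (r,kernel):
  lvl0: tbl 0x3D, slot 3 ⇒ 0x66004 (P0/RW0/US1/PS0)
  ✗ PAGE_NOT_PRESENT  [1 reads]
#5 VA=0x38002D3 (w,kernel):
  lvl0: tbl 0x3D, slot 28 ⇒ 0x54007 (P1/RW1/US1/PS0)
  lvl1: tbl 0x54, slot 0 ⇒ 0x58007 (P1/RW1/US1/PS0)
  ✓ 0x582D3  — 2 lookups
#6 VA=0xC1DF6F (w,user):
  lvl0: tbl 0x3D, slot 6 ⇒ 0x59007 (P1/RW1/US1/PS0)
  lvl1: tbl 0x59, slot 29 ⇒ 0x5A007 (P1/RW1/US1/PS0)
  ✓ 0x5AF6F  — 2 lookups

Access #2 fault: NONE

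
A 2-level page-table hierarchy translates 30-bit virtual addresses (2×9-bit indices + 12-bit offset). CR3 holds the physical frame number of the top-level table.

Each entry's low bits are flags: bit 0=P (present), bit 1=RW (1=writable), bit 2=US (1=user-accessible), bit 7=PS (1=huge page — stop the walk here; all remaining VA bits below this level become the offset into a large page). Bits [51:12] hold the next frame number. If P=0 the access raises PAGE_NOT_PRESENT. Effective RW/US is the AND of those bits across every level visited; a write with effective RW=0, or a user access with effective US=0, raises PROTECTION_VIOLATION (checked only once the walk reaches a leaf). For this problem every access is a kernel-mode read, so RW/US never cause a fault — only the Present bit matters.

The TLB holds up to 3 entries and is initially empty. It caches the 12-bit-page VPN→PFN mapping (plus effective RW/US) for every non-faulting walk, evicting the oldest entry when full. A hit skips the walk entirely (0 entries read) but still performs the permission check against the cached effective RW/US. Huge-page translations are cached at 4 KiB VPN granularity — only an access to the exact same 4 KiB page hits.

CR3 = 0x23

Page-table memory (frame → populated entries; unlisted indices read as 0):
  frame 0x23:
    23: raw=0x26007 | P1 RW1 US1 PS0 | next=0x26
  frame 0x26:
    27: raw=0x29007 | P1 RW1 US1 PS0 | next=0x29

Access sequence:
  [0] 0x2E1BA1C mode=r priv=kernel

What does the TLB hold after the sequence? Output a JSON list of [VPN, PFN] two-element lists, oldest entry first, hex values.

Walk each access:
#0 VA=0x2E1BA1C (r,kernel):
  L0 @0x23[23] → 0x26007  P=1,RW=1,US=1,PS=0
  L1 @0x26[27] → 0x29007  P=1,RW=1,US=1,PS=0
  → PA=0x29A1C  (2 entries read)

TLB: [["0x2E1B", "0x29"]]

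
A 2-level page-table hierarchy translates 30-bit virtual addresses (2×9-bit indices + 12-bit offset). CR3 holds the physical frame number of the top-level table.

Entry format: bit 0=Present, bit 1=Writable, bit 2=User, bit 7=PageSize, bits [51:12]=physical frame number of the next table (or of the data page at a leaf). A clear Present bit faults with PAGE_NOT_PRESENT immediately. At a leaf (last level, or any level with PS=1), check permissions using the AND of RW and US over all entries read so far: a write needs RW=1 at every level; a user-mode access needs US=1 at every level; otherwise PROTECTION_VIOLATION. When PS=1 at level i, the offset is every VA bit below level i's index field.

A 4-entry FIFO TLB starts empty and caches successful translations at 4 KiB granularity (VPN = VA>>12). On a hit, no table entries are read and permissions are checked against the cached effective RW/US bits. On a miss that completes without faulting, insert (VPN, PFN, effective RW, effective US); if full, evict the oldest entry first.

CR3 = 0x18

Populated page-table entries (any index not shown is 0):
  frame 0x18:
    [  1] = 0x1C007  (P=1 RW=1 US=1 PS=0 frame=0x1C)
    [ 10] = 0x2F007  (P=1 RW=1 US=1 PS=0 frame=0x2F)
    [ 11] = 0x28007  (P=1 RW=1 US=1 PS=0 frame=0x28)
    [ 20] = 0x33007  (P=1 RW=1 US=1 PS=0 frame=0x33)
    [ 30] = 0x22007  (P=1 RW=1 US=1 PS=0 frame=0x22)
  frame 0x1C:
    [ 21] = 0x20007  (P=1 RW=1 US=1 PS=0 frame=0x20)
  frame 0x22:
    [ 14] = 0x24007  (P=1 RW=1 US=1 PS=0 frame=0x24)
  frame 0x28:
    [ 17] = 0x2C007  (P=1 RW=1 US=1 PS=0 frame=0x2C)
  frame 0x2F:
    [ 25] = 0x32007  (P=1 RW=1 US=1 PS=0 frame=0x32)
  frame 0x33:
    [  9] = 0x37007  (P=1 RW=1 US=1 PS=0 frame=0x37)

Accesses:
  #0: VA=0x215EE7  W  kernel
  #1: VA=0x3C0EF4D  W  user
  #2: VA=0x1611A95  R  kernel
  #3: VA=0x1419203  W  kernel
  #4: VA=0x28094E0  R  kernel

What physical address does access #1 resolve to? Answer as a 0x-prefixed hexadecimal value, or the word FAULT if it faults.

Walk each access:
#0 VA=0x215EE7 (w,kernel):
  L0: frame=0x18 idx=1 entry=0x1C007 [P=1 RW=1 US=1 PS=0]
  L1: frame=0x1C idx=21 entry=0x20007 [P=1 RW=1 US=1 PS=0]
  ✓ 0x20EE7  — 2 lookups
#1 VA=0x3C0EF4D (w,user):
  L0: frame=0x18 idx=30 entry=0x22007 [P=1 RW=1 US=1 PS=0]
  L1: frame=0x22 idx=14 entry=0x24007 [P=1 RW=1 US=1 PS=0]
  ✓ 0x24F4D  — 2 lookups
#2 VA=0x1611A95 (r,kernel):
  L0: frame=0x18 idx=11 entry=0x28007 [P=1 RW=1 US=1 PS=0]
  L1: frame=0x28 idx=17 entry=0x2C007 [P=1 RW=1 US=1 PS=0]
  ✓ 0x2CA95  — 2 lookups
#3 VA=0x1419203 (w,kernel):
  L0: frame=0x18 idx=10 entry=0x2F007 [P=1 RW=1 US=1 PS=0]
  L1: frame=0x2F idx=25 entry=0x32007 [P=1 RW=1 US=1 PS=0]
  ✓ 0x32203  — 2 lookups
#4 VA=0x28094E0 (r,kernel):
  L0: frame=0x18 idx=20 entry=0x33007 [P=1 RW=1 US=1 PS=0]
  L1: frame=0x33 idx=9 entry=0x37007 [P=1 RW=1 US=1 PS=0]
  ✓ 0x374E0  — 2 lookups

Access #1 PA: 0x24F4D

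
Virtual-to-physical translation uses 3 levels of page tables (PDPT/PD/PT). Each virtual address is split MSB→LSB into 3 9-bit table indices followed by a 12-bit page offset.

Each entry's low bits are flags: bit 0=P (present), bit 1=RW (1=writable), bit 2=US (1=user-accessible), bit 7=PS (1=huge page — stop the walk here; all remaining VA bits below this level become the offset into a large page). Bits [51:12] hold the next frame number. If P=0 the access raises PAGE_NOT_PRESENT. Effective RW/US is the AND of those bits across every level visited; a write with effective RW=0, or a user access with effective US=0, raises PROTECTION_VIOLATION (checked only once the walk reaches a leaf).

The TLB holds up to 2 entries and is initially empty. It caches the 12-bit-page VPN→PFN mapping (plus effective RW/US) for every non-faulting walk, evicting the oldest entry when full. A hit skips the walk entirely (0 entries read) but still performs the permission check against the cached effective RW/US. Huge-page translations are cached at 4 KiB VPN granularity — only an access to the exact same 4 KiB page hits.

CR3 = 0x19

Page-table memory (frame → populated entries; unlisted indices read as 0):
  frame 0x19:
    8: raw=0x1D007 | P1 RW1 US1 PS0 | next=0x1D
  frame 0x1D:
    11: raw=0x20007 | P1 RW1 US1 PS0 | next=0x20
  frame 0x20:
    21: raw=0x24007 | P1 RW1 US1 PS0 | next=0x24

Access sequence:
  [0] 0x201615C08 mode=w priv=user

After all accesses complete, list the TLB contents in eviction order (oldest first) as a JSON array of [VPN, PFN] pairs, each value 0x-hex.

Walk each access:
#0 VA=0x201615C08 (w,user):
  L0: frame=0x19 idx=8 entry=0x1D007 [P=1 RW=1 US=1 PS=0]
  L1: frame=0x1D idx=11 entry=0x20007 [P=1 RW=1 US=1 PS=0]
  L2: frame=0x20 idx=21 entry=0x24007 [P=1 RW=1 US=1 PS=0]
  ✓ 0x24C08  — 3 lookups

TLB: [["0x201615", "0x24"]]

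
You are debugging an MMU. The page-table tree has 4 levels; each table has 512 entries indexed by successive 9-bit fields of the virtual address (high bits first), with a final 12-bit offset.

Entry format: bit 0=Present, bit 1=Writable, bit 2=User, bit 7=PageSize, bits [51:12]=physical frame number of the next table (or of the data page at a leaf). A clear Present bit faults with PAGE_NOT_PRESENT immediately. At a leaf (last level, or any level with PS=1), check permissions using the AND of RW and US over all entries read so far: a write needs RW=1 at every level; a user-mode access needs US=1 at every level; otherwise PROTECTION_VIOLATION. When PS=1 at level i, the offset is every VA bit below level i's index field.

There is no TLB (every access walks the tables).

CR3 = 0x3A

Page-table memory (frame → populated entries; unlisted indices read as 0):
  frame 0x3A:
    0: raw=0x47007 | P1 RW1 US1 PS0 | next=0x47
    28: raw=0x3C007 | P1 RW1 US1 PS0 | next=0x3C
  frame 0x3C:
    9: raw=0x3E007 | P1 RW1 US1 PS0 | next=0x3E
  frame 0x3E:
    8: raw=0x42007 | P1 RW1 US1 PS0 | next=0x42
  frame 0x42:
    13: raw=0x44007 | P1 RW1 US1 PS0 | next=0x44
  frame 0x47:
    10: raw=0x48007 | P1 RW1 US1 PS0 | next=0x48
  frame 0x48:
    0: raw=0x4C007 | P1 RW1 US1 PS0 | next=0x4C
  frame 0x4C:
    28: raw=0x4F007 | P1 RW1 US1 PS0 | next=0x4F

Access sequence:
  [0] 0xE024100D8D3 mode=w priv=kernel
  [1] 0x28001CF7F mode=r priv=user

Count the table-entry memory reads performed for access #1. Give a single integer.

Trace:
#0 VA=0xE024100D8D3 (w,kernel):
  L0: frame=0x3A idx=28 entry=0x3C007 [P=1 RW=1 US=1 PS=0]
  L1: frame=0x3C idx=9 entry=0x3E007 [P=1 RW=1 US=1 PS=0]
  L2: frame=0x3E idx=8 entry=0x42007 [P=1 RW=1 US=1 PS=0]
  L3: frame=0x42 idx=13 entry=0x44007 [P=1 RW=1 US=1 PS=0]
  ✓ 0x448D3  — 4 lookups
#1 VA=0x28001CF7F (r,user):
  L0: frame=0x3A idx=0 entry=0x47007 [P=1 RW=1 US=1 PS=0]
  L1: frame=0x47 idx=10 entry=0x48007 [P=1 RW=1 US=1 PS=0]
  L2: frame=0x48 idx=0 entry=0x4C007 [P=1 RW=1 US=1 PS=0]
  L3: frame=0x4C idx=28 entry=0x4F007 [P=1 RW=1 US=1 PS=0]
  ✓ 0x4FF7F  — 4 lookups

Entries read for #1: 4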